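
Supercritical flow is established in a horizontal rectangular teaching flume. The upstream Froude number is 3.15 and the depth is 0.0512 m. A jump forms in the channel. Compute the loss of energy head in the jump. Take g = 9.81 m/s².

Fr₁ = 3.15 (given).
Sequent-depth ratio: y₂/y₁ = ½[√(1 + 8Fr₁²) − 1] = ½[√80.38 − 1] = 3.98.
y₂ = 3.98 × 0.0512 = 0.204 m.
Head loss: ΔE = (y₂ − y₁)³/(4y₁y₂) = (0.204 − 0.0512)³/(4×0.0512×0.204) = 0.00356/0.0418 = 0.0853 m.

ΔE = 0.0853 m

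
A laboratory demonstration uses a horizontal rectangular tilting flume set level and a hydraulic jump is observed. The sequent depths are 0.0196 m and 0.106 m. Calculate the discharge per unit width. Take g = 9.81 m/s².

For a rectangular channel the momentum equation gives q² = ½·g·y₁·y₂·(y₁ + y₂) = ½×9.81×0.0196×0.106×0.126 = 0.00128.
q = √0.00128 = 0.0358 m²/s.

q = 0.0358 m²/s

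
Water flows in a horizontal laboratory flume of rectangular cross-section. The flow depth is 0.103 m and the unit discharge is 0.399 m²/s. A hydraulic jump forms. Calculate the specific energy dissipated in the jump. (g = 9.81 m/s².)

V₁ = q/y₁ = 0.399/0.103 = 3.87 m/s. Fr₁ = V₁/√(g·y₁) = 3.87/√(9.81×0.103) = 3.85.
Sequent-depth ratio: y₂/y₁ = ½[√(1 + 8Fr₁²) − 1] = ½[√119.8 − 1] = 4.97.
y₂ = 4.97 × 0.103 = 0.512 m.
V₂ = q/y₂ = 0.399/0.512 = 0.779 m/s. E₁ = y₁ + V₁²/2g = 0.868 m; E₂ = y₂ + V₂²/2g = 0.543 m. ΔE = E₁ − E₂ = 0.325 m.

ΔE = 0.325 m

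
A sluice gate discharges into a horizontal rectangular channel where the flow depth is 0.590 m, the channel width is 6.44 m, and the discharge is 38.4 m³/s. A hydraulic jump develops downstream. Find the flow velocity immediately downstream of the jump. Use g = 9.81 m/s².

q = Q/b = 38.4/6.44 = 5.96 m²/s; V₁ = q/y₁ = 10.1 m/s. Fr₁ = V₁/√(g·y₁) = 4.20.
From the momentum equation for a rectangular channel, y₂/y₁ = ½[√(1 + 8Fr₁²) − 1] = ½[√142.2 − 1] = 5.46.
y₂ = 5.46 × 0.590 = 3.22 m.
V₂ = q/y₂ = 5.96/3.22 = 1.85 m/s.

V₂ = 1.85 m/s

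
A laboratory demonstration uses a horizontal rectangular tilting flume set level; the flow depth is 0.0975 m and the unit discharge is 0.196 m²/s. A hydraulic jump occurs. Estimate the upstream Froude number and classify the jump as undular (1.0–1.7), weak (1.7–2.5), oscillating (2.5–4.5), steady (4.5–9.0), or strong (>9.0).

Fr₁ = 2.06; weak jump

V₁ = q/y₁ = 0.196/0.0975 = 2.01 m/s. Fr₁ = V₁/√(g·y₁) = 2.01/√(9.81×0.0975) = 2.06.
Fr₁ = 2.06 lies in the weak range.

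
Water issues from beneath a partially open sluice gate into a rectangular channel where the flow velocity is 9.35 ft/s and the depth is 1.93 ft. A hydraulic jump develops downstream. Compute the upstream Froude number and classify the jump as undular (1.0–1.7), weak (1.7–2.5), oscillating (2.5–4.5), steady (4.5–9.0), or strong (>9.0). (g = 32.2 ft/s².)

Fr₁ = V₁/√(g·y₁) = 9.35/√(32.2×1.93) = 1.19.
Fr₁ = 1.19 lies in the undular range.

Fr₁ = 1.19; undular jump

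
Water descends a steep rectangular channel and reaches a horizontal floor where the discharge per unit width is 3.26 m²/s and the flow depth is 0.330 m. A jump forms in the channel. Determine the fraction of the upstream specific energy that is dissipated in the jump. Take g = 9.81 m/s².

ΔE/E₁ = 0.529 (52.9%)

V₁ = q/y₁ = 3.26/0.330 = 9.88 m/s. Fr₁ = V₁/√(g·y₁) = 9.88/√(9.81×0.330) = 5.49.
Bélanger equation: y₂/y₁ = ½[√(1 + 8Fr₁²) − 1] = ½[√242.2 − 1] = 7.28.
y₂ = 7.28 × 0.330 = 2.40 m.
E₁ = y₁ + V₁²/2g = 5.30 m. ΔE = (y₂ − y₁)³/(4y₁y₂) = 2.81 m. ΔE/E₁ = 2.81/5.30 = 0.529.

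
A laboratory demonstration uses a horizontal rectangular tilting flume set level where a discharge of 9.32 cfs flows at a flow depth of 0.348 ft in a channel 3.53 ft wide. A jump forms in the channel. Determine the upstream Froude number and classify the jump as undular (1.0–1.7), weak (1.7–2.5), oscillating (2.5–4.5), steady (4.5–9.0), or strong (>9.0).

q = Q/b = 9.32/3.53 = 2.64 ft²/s; V₁ = q/y₁ = 7.59 ft/s. Fr₁ = V₁/√(g·y₁) = 2.27.
Fr₁ = 2.27 lies in the weak range.

Fr₁ = 2.27; weak jump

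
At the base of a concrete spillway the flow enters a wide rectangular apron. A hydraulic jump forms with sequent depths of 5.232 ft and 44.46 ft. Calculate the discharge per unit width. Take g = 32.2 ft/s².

q = 431.4 ft²/s

For a rectangular channel the momentum equation gives q² = ½·g·y₁·y₂·(y₁ + y₂) = ½×32.2×5.232×44.46×49.69 = 186101.
q = √186101 = 431.4 ft²/s.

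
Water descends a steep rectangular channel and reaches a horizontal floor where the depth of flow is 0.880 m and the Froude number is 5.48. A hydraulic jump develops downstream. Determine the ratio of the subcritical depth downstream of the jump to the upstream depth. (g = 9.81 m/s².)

Fr₁ = 5.48 (given).
Sequent-depth ratio: y₂/y₁ = ½[√(1 + 8Fr₁²) − 1] = ½[√241.2 − 1] = 7.27.

y₂/y₁ = 7.27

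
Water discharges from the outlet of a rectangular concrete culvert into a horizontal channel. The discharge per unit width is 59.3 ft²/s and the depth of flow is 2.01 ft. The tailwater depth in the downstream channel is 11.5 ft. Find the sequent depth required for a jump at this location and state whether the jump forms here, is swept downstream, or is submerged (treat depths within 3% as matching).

V₁ = q/y₁ = 59.3/2.01 = 29.5 ft/s. Fr₁ = V₁/√(g·y₁) = 29.5/√(32.2×2.01) = 3.67.
Bélanger equation: y₂/y₁ = ½[√(1 + 8Fr₁²) − 1] = ½[√108.6 − 1] = 4.71.
y₂ = 4.71 × 2.01 = 9.47 ft.
Tailwater y_tw = 11.5 ft: y_tw > y₂, so the jump is submerged.

y₂ = 9.47 ft; the jump is submerged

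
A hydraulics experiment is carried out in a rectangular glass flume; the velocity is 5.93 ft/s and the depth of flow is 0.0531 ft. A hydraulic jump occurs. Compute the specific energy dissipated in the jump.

ΔE = 0.269 ft

Fr₁ = V₁/√(g·y₁) = 5.93/√(32.2×0.0531) = 4.54.
Bélanger equation: y₂/y₁ = ½[√(1 + 8Fr₁²) − 1] = ½[√165.5 − 1] = 5.93.
y₂ = 5.93 × 0.0531 = 0.315 ft.
Head loss: ΔE = (y₂ − y₁)³/(4y₁y₂) = (0.315 − 0.0531)³/(4×0.0531×0.315) = 0.0180/0.0669 = 0.269 ft.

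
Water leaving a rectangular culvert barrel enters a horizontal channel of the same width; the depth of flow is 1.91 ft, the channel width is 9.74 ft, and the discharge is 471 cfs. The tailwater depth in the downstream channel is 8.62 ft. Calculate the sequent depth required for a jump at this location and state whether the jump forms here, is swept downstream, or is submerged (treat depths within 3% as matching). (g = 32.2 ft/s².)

q = Q/b = 471/9.74 = 48.4 ft²/s; V₁ = q/y₁ = 25.3 ft/s. Fr₁ = V₁/√(g·y₁) = 3.23.
By Bélanger, y₂/y₁ = ½[√(1 + 8Fr₁²) − 1] = ½[√84.38 − 1] = 4.09.
y₂ = 4.09 × 1.91 = 7.82 ft.
Tailwater y_tw = 8.62 ft: y_tw > y₂, so the jump is submerged.

y₂ = 7.82 ft; the jump is submerged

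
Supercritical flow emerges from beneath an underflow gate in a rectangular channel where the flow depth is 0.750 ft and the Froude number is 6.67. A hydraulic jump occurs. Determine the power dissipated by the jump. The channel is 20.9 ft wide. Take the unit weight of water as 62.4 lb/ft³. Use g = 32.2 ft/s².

P = 613 hp

Fr₁ = 6.67 (given).
Bélanger equation: y₂/y₁ = ½[√(1 + 8Fr₁²) − 1] = ½[√356.9 − 1] = 8.95.
y₂ = 8.95 × 0.750 = 6.71 ft.
Head loss: ΔE = (y₂ − y₁)³/(4y₁y₂) = (6.71 − 0.750)³/(4×0.750×6.71) = 212/20.1 = 10.5 ft.
V₁ = Fr₁·√(g·y₁) = 6.67×√(32.2×0.750) = 32.8 ft/s; q = V₁·y₁ = 24.6 ft²/s. Q = q·b = 24.6 × 20.9 = 514 cfs. P = γ·Q·ΔE/550 = 62.4 × 514 × 10.5 / 550 = 613 hp.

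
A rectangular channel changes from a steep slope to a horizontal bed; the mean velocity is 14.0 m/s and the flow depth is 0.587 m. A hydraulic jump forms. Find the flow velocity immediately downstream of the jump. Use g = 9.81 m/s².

Fr₁ = V₁/√(g·y₁) = 14.0/√(9.81×0.587) = 5.83.
Bélanger equation: y₂/y₁ = ½[√(1 + 8Fr₁²) − 1] = ½[√273.3 − 1] = 7.77.
y₂ = 7.77 × 0.587 = 4.56 m.
q = V₁·y₁ = 14.0 × 0.587 = 8.22 m²/s.
V₂ = q/y₂ = 8.22/4.56 = 1.80 m/s.

V₂ = 1.80 m/s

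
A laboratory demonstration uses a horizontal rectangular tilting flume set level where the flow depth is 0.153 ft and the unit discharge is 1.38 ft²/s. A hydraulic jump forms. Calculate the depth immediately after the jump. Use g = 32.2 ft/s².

V₁ = q/y₁ = 1.38/0.153 = 9.02 ft/s. Fr₁ = V₁/√(g·y₁) = 9.02/√(32.2×0.153) = 4.06.
Bélanger equation: y₂/y₁ = ½[√(1 + 8Fr₁²) − 1] = ½[√133.1 − 1] = 5.27.
y₂ = 5.27 × 0.153 = 0.806 ft.

y₂ = 0.806 ft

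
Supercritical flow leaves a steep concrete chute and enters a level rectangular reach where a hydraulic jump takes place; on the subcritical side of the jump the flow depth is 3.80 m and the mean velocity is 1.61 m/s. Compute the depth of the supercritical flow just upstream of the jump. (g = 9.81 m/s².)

y₁ = 0.470 m

Fr₂ = V₂/√(g·y₂) = 1.61/√(9.81×3.80) = 0.264.
Since the conjugate-depth ratio holds either way, y₁/y₂ = ½[√(1 + 8Fr₂²) − 1] = ½[√1.556 − 1] = 0.124.
y₁ = 0.124 × 3.80 = 0.470 m.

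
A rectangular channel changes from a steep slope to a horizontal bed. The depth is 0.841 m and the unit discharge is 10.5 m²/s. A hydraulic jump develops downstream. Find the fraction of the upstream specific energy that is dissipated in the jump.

ΔE/E₁ = 0.429 (42.9%)

V₁ = q/y₁ = 10.5/0.841 = 12.5 m/s. Fr₁ = V₁/√(g·y₁) = 12.5/√(9.81×0.841) = 4.35.
By Bélanger, y₂/y₁ = ½[√(1 + 8Fr₁²) − 1] = ½[√152.2 − 1] = 5.67.
y₂ = 5.67 × 0.841 = 4.77 m.
E₁ = y₁ + V₁²/2g = 8.79 m. ΔE = (y₂ − y₁)³/(4y₁y₂) = 3.77 m. ΔE/E₁ = 3.77/8.79 = 0.429.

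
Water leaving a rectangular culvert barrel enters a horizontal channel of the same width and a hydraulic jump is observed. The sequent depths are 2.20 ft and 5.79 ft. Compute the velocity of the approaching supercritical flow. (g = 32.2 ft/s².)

V₁ = 18.4 ft/s

For a rectangular channel the momentum equation gives q² = ½·g·y₁·y₂·(y₁ + y₂) = ½×32.2×2.20×5.79×7.99 = 1639.
q = √1639 = 40.5 ft²/s.
V₁ = q/y₁ = 40.5/2.20 = 18.4 ft/s.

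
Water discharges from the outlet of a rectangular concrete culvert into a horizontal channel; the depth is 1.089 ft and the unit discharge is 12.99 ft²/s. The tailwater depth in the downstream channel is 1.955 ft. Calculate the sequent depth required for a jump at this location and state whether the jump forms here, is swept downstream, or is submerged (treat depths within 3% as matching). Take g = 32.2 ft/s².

y₂ = 2.605 ft; the jump is swept downstream

V₁ = q/y₁ = 12.99/1.089 = 11.93 ft/s. Fr₁ = V₁/√(g·y₁) = 11.93/√(32.2×1.089) = 2.014.
From the momentum equation for a rectangular channel, y₂/y₁ = ½[√(1 + 8Fr₁²) − 1] = ½[√33.462 − 1] = 2.392.
y₂ = 2.392 × 1.089 = 2.605 ft.
Tailwater y_tw = 1.955 ft: y_tw < y₂, so the jump is swept downstream.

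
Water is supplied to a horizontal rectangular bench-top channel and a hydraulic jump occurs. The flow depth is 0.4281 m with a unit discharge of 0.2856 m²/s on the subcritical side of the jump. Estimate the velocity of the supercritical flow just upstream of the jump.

V₁ = 3.713 m/s

V₂ = q/y₂ = 0.2856/0.4281 = 0.6671 m/s; Fr₂ = V₂/√(g·y₂) = 0.3255.
Since the conjugate-depth ratio holds either way, y₁/y₂ = ½[√(1 + 8Fr₂²) − 1] = ½[√1.8478 − 1] = 0.1797.
y₁ = 0.1797 × 0.4281 = 0.07692 m.
V₁ = q/y₁ = 0.2856/0.07692 = 3.713 m/s.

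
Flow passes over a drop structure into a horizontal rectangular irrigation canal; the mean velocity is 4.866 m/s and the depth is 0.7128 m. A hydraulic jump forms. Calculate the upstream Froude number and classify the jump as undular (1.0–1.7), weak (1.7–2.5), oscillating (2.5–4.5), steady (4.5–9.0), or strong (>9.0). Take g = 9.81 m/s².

Fr₁ = 1.840; weak jump

Fr₁ = V₁/√(g·y₁) = 4.866/√(9.81×0.7128) = 1.840.
Fr₁ = 1.840 lies in the weak range.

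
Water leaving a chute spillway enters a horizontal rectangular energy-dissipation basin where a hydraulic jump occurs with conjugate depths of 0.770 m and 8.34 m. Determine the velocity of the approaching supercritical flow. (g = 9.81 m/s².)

V₁ = 22.0 m/s

For a rectangular channel the momentum equation gives q² = ½·g·y₁·y₂·(y₁ + y₂) = ½×9.81×0.770×8.34×9.11 = 287.
q = √287 = 16.9 m²/s.
V₁ = q/y₁ = 16.9/0.770 = 22.0 m/s.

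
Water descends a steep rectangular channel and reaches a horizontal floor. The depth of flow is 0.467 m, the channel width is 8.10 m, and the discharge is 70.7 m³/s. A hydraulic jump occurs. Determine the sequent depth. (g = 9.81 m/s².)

y₂ = 5.54 m

q = Q/b = 70.7/8.10 = 8.73 m²/s; V₁ = q/y₁ = 18.7 m/s. Fr₁ = V₁/√(g·y₁) = 8.73.
Sequent-depth ratio: y₂/y₁ = ½[√(1 + 8Fr₁²) − 1] = ½[√611.0 − 1] = 11.9.
y₂ = 11.9 × 0.467 = 5.54 m.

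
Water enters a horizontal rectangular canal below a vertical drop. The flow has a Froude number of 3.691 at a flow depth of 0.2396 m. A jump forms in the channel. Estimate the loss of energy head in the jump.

ΔE = 0.6626 m

Fr₁ = 3.691 (given).
From the momentum equation for a rectangular channel, y₂/y₁ = ½[√(1 + 8Fr₁²) − 1] = ½[√109.99 − 1] = 4.744.
y₂ = 4.744 × 0.2396 = 1.137 m.
Head loss: ΔE = (y₂ − y₁)³/(4y₁y₂) = (1.137 − 0.2396)³/(4×0.2396×1.137) = 0.7217/1.089 = 0.6626 m.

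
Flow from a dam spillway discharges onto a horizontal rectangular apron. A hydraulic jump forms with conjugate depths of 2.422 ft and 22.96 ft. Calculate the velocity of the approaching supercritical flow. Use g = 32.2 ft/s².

For a rectangular channel the momentum equation gives q² = ½·g·y₁·y₂·(y₁ + y₂) = ½×32.2×2.422×22.96×25.38 = 22725.
q = √22725 = 150.7 ft²/s.
V₁ = q/y₁ = 150.7/2.422 = 62.24 ft/s.

V₁ = 62.24 ft/s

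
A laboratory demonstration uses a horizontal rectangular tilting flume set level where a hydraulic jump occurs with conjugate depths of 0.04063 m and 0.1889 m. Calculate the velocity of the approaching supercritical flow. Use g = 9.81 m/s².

V₁ = 2.288 m/s

For a rectangular channel the momentum equation gives q² = ½·g·y₁·y₂·(y₁ + y₂) = ½×9.81×0.04063×0.1889×0.2295 = 0.008641.
q = √0.008641 = 0.09296 m²/s.
V₁ = q/y₁ = 0.09296/0.04063 = 2.288 m/s.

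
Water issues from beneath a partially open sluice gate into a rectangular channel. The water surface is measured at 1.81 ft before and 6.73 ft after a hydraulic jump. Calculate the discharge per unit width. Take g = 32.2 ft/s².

For a rectangular channel the momentum equation gives q² = ½·g·y₁·y₂·(y₁ + y₂) = ½×32.2×1.81×6.73×8.54 = 1675.
q = √1675 = 40.9 ft²/s.

q = 40.9 ft²/s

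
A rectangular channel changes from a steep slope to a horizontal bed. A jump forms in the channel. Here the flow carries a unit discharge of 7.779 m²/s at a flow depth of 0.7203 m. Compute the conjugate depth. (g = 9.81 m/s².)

V₁ = q/y₁ = 7.779/0.7203 = 10.80 m/s. Fr₁ = V₁/√(g·y₁) = 10.80/√(9.81×0.7203) = 4.063.
By Bélanger, y₂/y₁ = ½[√(1 + 8Fr₁²) − 1] = ½[√133.05 − 1] = 5.267.
y₂ = 5.267 × 0.7203 = 3.794 m.

y₂ = 3.794 m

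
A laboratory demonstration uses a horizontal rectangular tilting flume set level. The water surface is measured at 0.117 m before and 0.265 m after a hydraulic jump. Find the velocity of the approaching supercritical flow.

V₁ = 2.06 m/s

For a rectangular channel the momentum equation gives q² = ½·g·y₁·y₂·(y₁ + y₂) = ½×9.81×0.117×0.265×0.382 = 0.0581.
q = √0.0581 = 0.241 m²/s.
V₁ = q/y₁ = 0.241/0.117 = 2.06 m/s.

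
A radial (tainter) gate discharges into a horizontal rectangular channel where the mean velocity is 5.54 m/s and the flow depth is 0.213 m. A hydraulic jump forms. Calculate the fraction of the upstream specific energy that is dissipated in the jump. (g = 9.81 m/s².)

Fr₁ = V₁/√(g·y₁) = 5.54/√(9.81×0.213) = 3.83.
By Bélanger, y₂/y₁ = ½[√(1 + 8Fr₁²) − 1] = ½[√118.5 − 1] = 4.94.
y₂ = 4.94 × 0.213 = 1.05 m.
E₁ = y₁ + V₁²/2g = 1.78 m. ΔE = (y₂ − y₁)³/(4y₁y₂) = 0.660 m. ΔE/E₁ = 0.660/1.78 = 0.372.

ΔE/E₁ = 0.372 (37.2%)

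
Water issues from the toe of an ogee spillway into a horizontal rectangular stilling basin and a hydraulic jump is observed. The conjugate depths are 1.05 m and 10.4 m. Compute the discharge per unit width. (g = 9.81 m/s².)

For a rectangular channel the momentum equation gives q² = ½·g·y₁·y₂·(y₁ + y₂) = ½×9.81×1.05×10.4×11.5 = 613.
q = √613 = 24.8 m²/s.

q = 24.8 m²/s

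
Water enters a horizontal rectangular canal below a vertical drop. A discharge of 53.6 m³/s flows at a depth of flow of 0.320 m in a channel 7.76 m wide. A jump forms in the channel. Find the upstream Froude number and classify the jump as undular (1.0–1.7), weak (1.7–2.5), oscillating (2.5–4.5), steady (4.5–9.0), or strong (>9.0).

Fr₁ = 12.2; strong jump

q = Q/b = 53.6/7.76 = 6.91 m²/s; V₁ = q/y₁ = 21.6 m/s. Fr₁ = V₁/√(g·y₁) = 12.2.
Fr₁ = 12.2 lies in the strong range.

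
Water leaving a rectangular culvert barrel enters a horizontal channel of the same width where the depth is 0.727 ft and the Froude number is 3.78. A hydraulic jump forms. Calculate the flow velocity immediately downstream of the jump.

V₂ = 3.76 ft/s

Fr₁ = 3.78 (given).
Bélanger equation: y₂/y₁ = ½[√(1 + 8Fr₁²) − 1] = ½[√115.3 − 1] = 4.87.
y₂ = 4.87 × 0.727 = 3.54 ft.
V₁ = Fr₁·√(g·y₁) = 3.78×√(32.2×0.727) = 18.3 ft/s; q = V₁·y₁ = 13.3 ft²/s.
V₂ = q/y₂ = 13.3/3.54 = 3.76 ft/s.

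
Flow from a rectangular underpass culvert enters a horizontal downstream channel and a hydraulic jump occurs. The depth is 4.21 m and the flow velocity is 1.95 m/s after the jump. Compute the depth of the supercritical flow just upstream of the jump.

y₁ = 0.669 m

Fr₂ = V₂/√(g·y₂) = 1.95/√(9.81×4.21) = 0.303.
Applying the sequent-depth relation in reverse, y₁/y₂ = ½[√(1 + 8Fr₂²) − 1] = ½[√1.737 − 1] = 0.159.
y₁ = 0.159 × 4.21 = 0.669 m.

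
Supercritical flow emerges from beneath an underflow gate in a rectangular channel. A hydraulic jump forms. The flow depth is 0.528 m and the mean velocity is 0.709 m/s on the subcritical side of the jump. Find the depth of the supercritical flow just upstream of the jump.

y₁ = 0.0879 m

Fr₂ = V₂/√(g·y₂) = 0.709/√(9.81×0.528) = 0.312.
Applying the sequent-depth relation in reverse, y₁/y₂ = ½[√(1 + 8Fr₂²) − 1] = ½[√1.776 − 1] = 0.166.
y₁ = 0.166 × 0.528 = 0.0879 m.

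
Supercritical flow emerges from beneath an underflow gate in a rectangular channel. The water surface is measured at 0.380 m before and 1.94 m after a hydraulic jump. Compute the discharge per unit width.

For a rectangular channel the momentum equation gives q² = ½·g·y₁·y₂·(y₁ + y₂) = ½×9.81×0.380×1.94×2.32 = 8.39.
q = √8.39 = 2.90 m²/s.

q = 2.90 m²/s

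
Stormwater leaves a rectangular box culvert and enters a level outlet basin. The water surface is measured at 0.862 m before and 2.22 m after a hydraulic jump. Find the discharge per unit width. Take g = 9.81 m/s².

For a rectangular channel the momentum equation gives q² = ½·g·y₁·y₂·(y₁ + y₂) = ½×9.81×0.862×2.22×3.08 = 28.9.
q = √28.9 = 5.38 m²/s.

q = 5.38 m²/s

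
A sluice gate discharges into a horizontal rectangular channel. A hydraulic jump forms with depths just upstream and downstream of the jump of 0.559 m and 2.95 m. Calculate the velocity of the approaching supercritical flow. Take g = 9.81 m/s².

V₁ = 9.53 m/s

For a rectangular channel the momentum equation gives q² = ½·g·y₁·y₂·(y₁ + y₂) = ½×9.81×0.559×2.95×3.51 = 28.4.
q = √28.4 = 5.33 m²/s.
V₁ = q/y₁ = 5.33/0.559 = 9.53 m/s.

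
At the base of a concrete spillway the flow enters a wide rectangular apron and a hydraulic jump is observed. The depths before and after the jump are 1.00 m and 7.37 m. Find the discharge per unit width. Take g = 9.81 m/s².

For a rectangular channel the momentum equation gives q² = ½·g·y₁·y₂·(y₁ + y₂) = ½×9.81×1.00×7.37×8.37 = 303.
q = √303 = 17.4 m²/s.

q = 17.4 m²/s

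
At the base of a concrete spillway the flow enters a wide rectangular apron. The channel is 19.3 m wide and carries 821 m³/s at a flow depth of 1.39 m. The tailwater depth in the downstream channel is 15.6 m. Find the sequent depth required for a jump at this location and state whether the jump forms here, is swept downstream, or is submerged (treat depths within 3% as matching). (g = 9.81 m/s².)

y₂ = 15.6 m; the jump forms here

q = Q/b = 821/19.3 = 42.5 m²/s; V₁ = q/y₁ = 30.6 m/s. Fr₁ = V₁/√(g·y₁) = 8.29.
From the momentum equation for a rectangular channel, y₂/y₁ = ½[√(1 + 8Fr₁²) − 1] = ½[√550.5 − 1] = 11.2.
y₂ = 11.2 × 1.39 = 15.6 m.
Tailwater y_tw = 15.6 m: y_tw ≈ y₂, so the jump forms here.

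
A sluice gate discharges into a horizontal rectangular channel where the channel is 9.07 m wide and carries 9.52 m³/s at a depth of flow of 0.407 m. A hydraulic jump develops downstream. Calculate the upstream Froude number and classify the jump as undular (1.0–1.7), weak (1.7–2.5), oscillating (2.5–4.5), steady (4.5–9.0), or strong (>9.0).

Fr₁ = 1.29; undular jump

q = Q/b = 9.52/9.07 = 1.05 m²/s; V₁ = q/y₁ = 2.58 m/s. Fr₁ = V₁/√(g·y₁) = 1.29.
Fr₁ = 1.29 lies in the undular range.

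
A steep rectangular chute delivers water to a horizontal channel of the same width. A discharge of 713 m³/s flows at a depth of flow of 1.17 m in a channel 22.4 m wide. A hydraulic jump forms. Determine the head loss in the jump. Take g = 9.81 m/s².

q = Q/b = 713/22.4 = 31.8 m²/s; V₁ = q/y₁ = 27.2 m/s. Fr₁ = V₁/√(g·y₁) = 8.03.
By Bélanger, y₂/y₁ = ½[√(1 + 8Fr₁²) − 1] = ½[√516.9 − 1] = 10.9.
y₂ = 10.9 × 1.17 = 12.7 m.
V₂ = q/y₂ = 31.8/12.7 = 2.50 m/s. E₁ = y₁ + V₁²/2g = 38.9 m; E₂ = y₂ + V₂²/2g = 13.0 m. ΔE = E₁ − E₂ = 25.9 m.

ΔE = 25.9 m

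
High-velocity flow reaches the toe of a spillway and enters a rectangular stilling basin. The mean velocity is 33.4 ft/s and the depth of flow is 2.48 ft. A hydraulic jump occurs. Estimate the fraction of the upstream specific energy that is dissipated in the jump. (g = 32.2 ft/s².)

Fr₁ = V₁/√(g·y₁) = 33.4/√(32.2×2.48) = 3.74.
From the momentum equation for a rectangular channel, y₂/y₁ = ½[√(1 + 8Fr₁²) − 1] = ½[√112.8 − 1] = 4.81.
y₂ = 4.81 × 2.48 = 11.9 ft.
E₁ = y₁ + V₁²/2g = 19.8 ft. ΔE = (y₂ − y₁)³/(4y₁y₂) = 7.13 ft. ΔE/E₁ = 7.13/19.8 = 0.360.

ΔE/E₁ = 0.360 (36.0%)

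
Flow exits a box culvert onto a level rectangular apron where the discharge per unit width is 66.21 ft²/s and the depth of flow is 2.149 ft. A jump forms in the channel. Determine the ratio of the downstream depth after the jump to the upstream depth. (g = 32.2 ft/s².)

V₁ = q/y₁ = 66.21/2.149 = 30.81 ft/s. Fr₁ = V₁/√(g·y₁) = 30.81/√(32.2×2.149) = 3.704.
Bélanger equation: y₂/y₁ = ½[√(1 + 8Fr₁²) − 1] = ½[√110.74 − 1] = 4.762.

y₂/y₁ = 4.762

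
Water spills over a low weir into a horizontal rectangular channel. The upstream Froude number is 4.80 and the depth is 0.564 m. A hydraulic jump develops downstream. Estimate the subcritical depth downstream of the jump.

y₂ = 3.56 m

Fr₁ = 4.80 (given).
From the momentum equation for a rectangular channel, y₂/y₁ = ½[√(1 + 8Fr₁²) − 1] = ½[√185.3 − 1] = 6.31.
y₂ = 6.31 × 0.564 = 3.56 m.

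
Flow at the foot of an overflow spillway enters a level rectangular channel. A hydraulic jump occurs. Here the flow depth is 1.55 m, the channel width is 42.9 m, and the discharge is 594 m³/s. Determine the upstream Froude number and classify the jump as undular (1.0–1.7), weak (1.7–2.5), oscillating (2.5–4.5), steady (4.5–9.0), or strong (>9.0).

q = Q/b = 594/42.9 = 13.8 m²/s; V₁ = q/y₁ = 8.93 m/s. Fr₁ = V₁/√(g·y₁) = 2.29.
Fr₁ = 2.29 lies in the weak range.

Fr₁ = 2.29; weak jump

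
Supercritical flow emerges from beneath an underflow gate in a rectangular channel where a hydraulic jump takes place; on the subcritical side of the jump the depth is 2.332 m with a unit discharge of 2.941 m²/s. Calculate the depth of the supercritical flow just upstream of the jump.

V₂ = q/y₂ = 2.941/2.332 = 1.261 m/s; Fr₂ = V₂/√(g·y₂) = 0.2637.
The Bélanger relation is symmetric: y₁/y₂ = ½[√(1 + 8Fr₂²) − 1] = ½[√1.5562 − 1] = 0.1237.
y₁ = 0.1237 × 2.332 = 0.2886 m.

y₁ = 0.2886 m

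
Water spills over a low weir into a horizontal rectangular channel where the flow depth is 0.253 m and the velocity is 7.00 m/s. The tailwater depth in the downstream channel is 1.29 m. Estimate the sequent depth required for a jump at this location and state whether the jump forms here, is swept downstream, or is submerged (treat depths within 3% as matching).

y₂ = 1.47 m; the jump is swept downstream

Fr₁ = V₁/√(g·y₁) = 7.00/√(9.81×0.253) = 4.44.
By Bélanger, y₂/y₁ = ½[√(1 + 8Fr₁²) − 1] = ½[√158.9 − 1] = 5.80.
y₂ = 5.80 × 0.253 = 1.47 m.
Tailwater y_tw = 1.29 m: y_tw < y₂, so the jump is swept downstream.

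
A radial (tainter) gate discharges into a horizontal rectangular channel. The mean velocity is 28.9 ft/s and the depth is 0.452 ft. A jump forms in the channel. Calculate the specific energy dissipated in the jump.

ΔE = 8.68 ft

Fr₁ = V₁/√(g·y₁) = 28.9/√(32.2×0.452) = 7.58.
By Bélanger, y₂/y₁ = ½[√(1 + 8Fr₁²) − 1] = ½[√460.1 − 1] = 10.2.
y₂ = 10.2 × 0.452 = 4.62 ft.
Head loss: ΔE = (y₂ − y₁)³/(4y₁y₂) = (4.62 − 0.452)³/(4×0.452×4.62) = 72.5/8.36 = 8.68 ft.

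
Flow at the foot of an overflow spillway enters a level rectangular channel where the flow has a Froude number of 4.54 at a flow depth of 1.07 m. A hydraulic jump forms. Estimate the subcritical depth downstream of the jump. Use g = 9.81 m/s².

Fr₁ = 4.54 (given).
Sequent-depth ratio: y₂/y₁ = ½[√(1 + 8Fr₁²) − 1] = ½[√165.9 − 1] = 5.94.
y₂ = 5.94 × 1.07 = 6.36 m.

y₂ = 6.36 m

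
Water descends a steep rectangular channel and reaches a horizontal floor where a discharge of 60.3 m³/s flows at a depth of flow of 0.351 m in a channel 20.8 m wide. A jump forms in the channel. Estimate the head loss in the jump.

q = Q/b = 60.3/20.8 = 2.90 m²/s; V₁ = q/y₁ = 8.26 m/s. Fr₁ = V₁/√(g·y₁) = 4.45.
Sequent-depth ratio: y₂/y₁ = ½[√(1 + 8Fr₁²) − 1] = ½[√159.5 − 1] = 5.81.
y₂ = 5.81 × 0.351 = 2.04 m.
Head loss: ΔE = (y₂ − y₁)³/(4y₁y₂) = (2.04 − 0.351)³/(4×0.351×2.04) = 4.83/2.87 = 1.68 m.

ΔE = 1.68 m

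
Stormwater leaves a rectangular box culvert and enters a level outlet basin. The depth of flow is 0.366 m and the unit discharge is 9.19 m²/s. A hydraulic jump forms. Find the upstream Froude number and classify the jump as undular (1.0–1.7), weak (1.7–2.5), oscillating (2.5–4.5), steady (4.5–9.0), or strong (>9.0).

Fr₁ = 13.3; strong jump

V₁ = q/y₁ = 9.19/0.366 = 25.1 m/s. Fr₁ = V₁/√(g·y₁) = 25.1/√(9.81×0.366) = 13.3.
Fr₁ = 13.3 lies in the strong range.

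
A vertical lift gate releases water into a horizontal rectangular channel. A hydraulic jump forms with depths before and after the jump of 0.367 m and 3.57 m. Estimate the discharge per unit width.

For a rectangular channel the momentum equation gives q² = ½·g·y₁·y₂·(y₁ + y₂) = ½×9.81×0.367×3.57×3.94 = 25.3.
q = √25.3 = 5.03 m²/s.

q = 5.03 m²/s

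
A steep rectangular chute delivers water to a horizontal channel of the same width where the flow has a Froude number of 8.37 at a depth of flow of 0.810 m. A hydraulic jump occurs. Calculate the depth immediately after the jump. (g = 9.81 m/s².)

Fr₁ = 8.37 (given).
From the momentum equation for a rectangular channel, y₂/y₁ = ½[√(1 + 8Fr₁²) − 1] = ½[√561.5 − 1] = 11.3.
y₂ = 11.3 × 0.810 = 9.19 m.

y₂ = 9.19 m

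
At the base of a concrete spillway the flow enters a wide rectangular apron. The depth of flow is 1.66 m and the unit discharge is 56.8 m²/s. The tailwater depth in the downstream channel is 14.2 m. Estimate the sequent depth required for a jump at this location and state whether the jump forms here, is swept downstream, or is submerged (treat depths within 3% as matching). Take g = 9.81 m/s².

V₁ = q/y₁ = 56.8/1.66 = 34.2 m/s. Fr₁ = V₁/√(g·y₁) = 34.2/√(9.81×1.66) = 8.48.
Sequent-depth ratio: y₂/y₁ = ½[√(1 + 8Fr₁²) − 1] = ½[√576.2 − 1] = 11.5.
y₂ = 11.5 × 1.66 = 19.1 m.
Tailwater y_tw = 14.2 m: y_tw < y₂, so the jump is swept downstream.

y₂ = 19.1 m; the jump is swept downstream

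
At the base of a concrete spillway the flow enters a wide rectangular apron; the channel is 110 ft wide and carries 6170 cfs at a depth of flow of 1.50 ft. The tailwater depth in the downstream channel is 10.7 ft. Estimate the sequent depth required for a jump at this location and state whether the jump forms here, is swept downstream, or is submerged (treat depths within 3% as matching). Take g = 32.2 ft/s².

q = Q/b = 6170/110 = 56.1 ft²/s; V₁ = q/y₁ = 37.4 ft/s. Fr₁ = V₁/√(g·y₁) = 5.38.
From the momentum equation for a rectangular channel, y₂/y₁ = ½[√(1 + 8Fr₁²) − 1] = ½[√232.6 − 1] = 7.13.
y₂ = 7.13 × 1.50 = 10.7 ft.
Tailwater y_tw = 10.7 ft: y_tw ≈ y₂, so the jump forms here.

y₂ = 10.7 ft; the jump forms here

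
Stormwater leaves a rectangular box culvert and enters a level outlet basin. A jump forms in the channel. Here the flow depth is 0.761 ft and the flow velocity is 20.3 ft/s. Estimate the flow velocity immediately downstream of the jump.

Fr₁ = V₁/√(g·y₁) = 20.3/√(32.2×0.761) = 4.10.
Bélanger equation: y₂/y₁ = ½[√(1 + 8Fr₁²) − 1] = ½[√135.5 − 1] = 5.32.
y₂ = 5.32 × 0.761 = 4.05 ft.
q = V₁·y₁ = 20.3 × 0.761 = 15.4 ft²/s.
V₂ = q/y₂ = 15.4/4.05 = 3.82 ft/s.

V₂ = 3.82 ft/s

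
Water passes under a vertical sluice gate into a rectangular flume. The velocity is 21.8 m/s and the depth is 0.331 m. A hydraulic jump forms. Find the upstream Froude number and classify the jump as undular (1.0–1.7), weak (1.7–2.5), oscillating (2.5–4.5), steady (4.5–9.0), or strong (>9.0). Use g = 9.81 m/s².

Fr₁ = 12.1; strong jump

Fr₁ = V₁/√(g·y₁) = 21.8/√(9.81×0.331) = 12.1.
Fr₁ = 12.1 lies in the strong range.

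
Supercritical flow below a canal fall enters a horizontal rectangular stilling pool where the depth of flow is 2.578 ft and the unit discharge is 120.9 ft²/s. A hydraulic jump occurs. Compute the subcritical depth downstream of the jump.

y₂ = 17.52 ft

V₁ = q/y₁ = 120.9/2.578 = 46.90 ft/s. Fr₁ = V₁/√(g·y₁) = 46.90/√(32.2×2.578) = 5.147.
Bélanger equation: y₂/y₁ = ½[√(1 + 8Fr₁²) − 1] = ½[√212.95 − 1] = 6.796.
y₂ = 6.796 × 2.578 = 17.52 ft.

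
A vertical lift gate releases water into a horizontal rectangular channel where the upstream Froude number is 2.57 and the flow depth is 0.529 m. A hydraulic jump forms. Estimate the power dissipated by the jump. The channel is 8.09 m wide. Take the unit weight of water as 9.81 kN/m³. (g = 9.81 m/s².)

P = 105 kW

Fr₁ = 2.57 (given).
Conjugate-depth relation: y₂/y₁ = ½[√(1 + 8Fr₁²) − 1] = ½[√53.84 − 1] = 3.17.
y₂ = 3.17 × 0.529 = 1.68 m.
V₁ = Fr₁·√(g·y₁) = 2.57×√(9.81×0.529) = 5.85 m/s; q = V₁·y₁ = 3.10 m²/s. V₂ = q/y₂ = 3.10/1.68 = 1.85 m/s. E₁ = y₁ + V₁²/2g = 2.28 m; E₂ = y₂ + V₂²/2g = 1.85 m. ΔE = E₁ − E₂ = 0.426 m.
Q = q·b = 3.10 × 8.09 = 25.1 m³/s. P = γ·Q·ΔE = 9.81 × 25.1 × 0.426 = 105 kW.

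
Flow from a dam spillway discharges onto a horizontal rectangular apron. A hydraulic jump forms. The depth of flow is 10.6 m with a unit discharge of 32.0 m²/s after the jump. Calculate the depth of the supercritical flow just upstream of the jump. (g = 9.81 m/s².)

y₁ = 1.61 m

V₂ = q/y₂ = 32.0/10.6 = 3.02 m/s; Fr₂ = V₂/√(g·y₂) = 0.296.
Since the conjugate-depth ratio holds either way, y₁/y₂ = ½[√(1 + 8Fr₂²) − 1] = ½[√1.701 − 1] = 0.152.
y₁ = 0.152 × 10.6 = 1.61 m.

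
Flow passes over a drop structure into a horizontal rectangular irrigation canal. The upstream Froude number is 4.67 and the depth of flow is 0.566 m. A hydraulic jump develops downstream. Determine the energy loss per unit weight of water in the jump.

ΔE = 3.11 m

Fr₁ = 4.67 (given).
Conjugate-depth relation: y₂/y₁ = ½[√(1 + 8Fr₁²) − 1] = ½[√175.5 − 1] = 6.12.
y₂ = 6.12 × 0.566 = 3.47 m.
V₁ = Fr₁·√(g·y₁) = 4.67×√(9.81×0.566) = 11.0 m/s; q = V₁·y₁ = 6.23 m²/s. V₂ = q/y₂ = 6.23/3.47 = 1.80 m/s. E₁ = y₁ + V₁²/2g = 6.74 m; E₂ = y₂ + V₂²/2g = 3.63 m. ΔE = E₁ − E₂ = 3.11 m.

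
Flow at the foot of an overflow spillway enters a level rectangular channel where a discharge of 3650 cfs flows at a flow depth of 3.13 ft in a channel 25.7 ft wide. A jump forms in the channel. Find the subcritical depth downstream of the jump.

q = Q/b = 3650/25.7 = 142 ft²/s; V₁ = q/y₁ = 45.4 ft/s. Fr₁ = V₁/√(g·y₁) = 4.52.
From the momentum equation for a rectangular channel, y₂/y₁ = ½[√(1 + 8Fr₁²) − 1] = ½[√164.4 − 1] = 5.91.
y₂ = 5.91 × 3.13 = 18.5 ft.

y₂ = 18.5 ft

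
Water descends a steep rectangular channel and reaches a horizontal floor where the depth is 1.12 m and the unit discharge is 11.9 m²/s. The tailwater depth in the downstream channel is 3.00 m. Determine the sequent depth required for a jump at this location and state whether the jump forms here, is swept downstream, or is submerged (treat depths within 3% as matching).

V₁ = q/y₁ = 11.9/1.12 = 10.6 m/s. Fr₁ = V₁/√(g·y₁) = 10.6/√(9.81×1.12) = 3.21.
Conjugate-depth relation: y₂/y₁ = ½[√(1 + 8Fr₁²) − 1] = ½[√83.20 − 1] = 4.06.
y₂ = 4.06 × 1.12 = 4.55 m.
Tailwater y_tw = 3.00 m: y_tw < y₂, so the jump is swept downstream.

y₂ = 4.55 m; the jump is swept downstream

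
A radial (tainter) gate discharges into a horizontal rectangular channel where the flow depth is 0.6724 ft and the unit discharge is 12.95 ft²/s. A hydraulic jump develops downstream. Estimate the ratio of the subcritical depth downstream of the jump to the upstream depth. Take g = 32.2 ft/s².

V₁ = q/y₁ = 12.95/0.6724 = 19.26 ft/s. Fr₁ = V₁/√(g·y₁) = 19.26/√(32.2×0.6724) = 4.139.
Bélanger equation: y₂/y₁ = ½[√(1 + 8Fr₁²) − 1] = ½[√138.05 − 1] = 5.375.

y₂/y₁ = 5.375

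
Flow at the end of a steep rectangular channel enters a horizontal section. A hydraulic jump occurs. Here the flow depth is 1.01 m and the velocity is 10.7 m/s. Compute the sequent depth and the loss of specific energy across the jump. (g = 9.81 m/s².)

y₂ = 4.38 m; ΔE = 2.16 m

Fr₁ = V₁/√(g·y₁) = 10.7/√(9.81×1.01) = 3.40.
By Bélanger, y₂/y₁ = ½[√(1 + 8Fr₁²) − 1] = ½[√93.44 − 1] = 4.33.
y₂ = 4.33 × 1.01 = 4.38 m.
Head loss: ΔE = (y₂ − y₁)³/(4y₁y₂) = (4.38 − 1.01)³/(4×1.01×4.38) = 38.2/17.7 = 2.16 m.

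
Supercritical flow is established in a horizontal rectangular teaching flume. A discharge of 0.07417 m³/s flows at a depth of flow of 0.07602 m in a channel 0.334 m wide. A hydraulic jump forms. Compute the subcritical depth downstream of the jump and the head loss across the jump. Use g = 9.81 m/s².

q = Q/b = 0.07417/0.334 = 0.2221 m²/s; V₁ = q/y₁ = 2.921 m/s. Fr₁ = V₁/√(g·y₁) = 3.383.
Sequent-depth ratio: y₂/y₁ = ½[√(1 + 8Fr₁²) − 1] = ½[√92.538 − 1] = 4.310.
y₂ = 4.310 × 0.07602 = 0.3276 m.
Head loss: ΔE = (y₂ − y₁)³/(4y₁y₂) = (0.3276 − 0.07602)³/(4×0.07602×0.3276) = 0.01593/0.09963 = 0.1599 m.

y₂ = 0.3276 m; ΔE = 0.1599 m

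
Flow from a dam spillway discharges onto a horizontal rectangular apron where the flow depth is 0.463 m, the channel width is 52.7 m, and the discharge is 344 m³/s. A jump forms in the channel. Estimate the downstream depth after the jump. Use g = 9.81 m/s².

q = Q/b = 344/52.7 = 6.53 m²/s; V₁ = q/y₁ = 14.1 m/s. Fr₁ = V₁/√(g·y₁) = 6.62.
Bélanger equation: y₂/y₁ = ½[√(1 + 8Fr₁²) − 1] = ½[√351.1 − 1] = 8.87.
y₂ = 8.87 × 0.463 = 4.11 m.

y₂ = 4.11 m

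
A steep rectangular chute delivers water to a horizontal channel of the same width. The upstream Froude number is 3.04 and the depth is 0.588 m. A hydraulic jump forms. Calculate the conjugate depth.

y₂ = 2.25 m

Fr₁ = 3.04 (given).
Conjugate-depth relation: y₂/y₁ = ½[√(1 + 8Fr₁²) − 1] = ½[√74.93 − 1] = 3.83.
y₂ = 3.83 × 0.588 = 2.25 m.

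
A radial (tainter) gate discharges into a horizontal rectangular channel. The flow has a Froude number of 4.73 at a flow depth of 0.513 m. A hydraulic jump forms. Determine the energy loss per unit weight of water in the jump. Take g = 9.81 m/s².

Fr₁ = 4.73 (given).
By Bélanger, y₂/y₁ = ½[√(1 + 8Fr₁²) − 1] = ½[√180.0 − 1] = 6.21.
y₂ = 6.21 × 0.513 = 3.18 m.
V₁ = Fr₁·√(g·y₁) = 4.73×√(9.81×0.513) = 10.6 m/s; q = V₁·y₁ = 5.44 m²/s. V₂ = q/y₂ = 5.44/3.18 = 1.71 m/s. E₁ = y₁ + V₁²/2g = 6.25 m; E₂ = y₂ + V₂²/2g = 3.33 m. ΔE = E₁ − E₂ = 2.92 m.

ΔE = 2.92 m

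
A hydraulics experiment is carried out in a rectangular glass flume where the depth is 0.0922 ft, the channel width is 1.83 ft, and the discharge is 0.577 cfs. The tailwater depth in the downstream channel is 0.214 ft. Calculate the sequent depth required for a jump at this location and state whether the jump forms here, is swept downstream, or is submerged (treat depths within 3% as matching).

y₂ = 0.217 ft; the jump forms here

q = Q/b = 0.577/1.83 = 0.315 ft²/s; V₁ = q/y₁ = 3.42 ft/s. Fr₁ = V₁/√(g·y₁) = 1.98.
By Bélanger, y₂/y₁ = ½[√(1 + 8Fr₁²) − 1] = ½[√32.51 − 1] = 2.35.
y₂ = 2.35 × 0.0922 = 0.217 ft.
Tailwater y_tw = 0.214 ft: y_tw ≈ y₂, so the jump forms here.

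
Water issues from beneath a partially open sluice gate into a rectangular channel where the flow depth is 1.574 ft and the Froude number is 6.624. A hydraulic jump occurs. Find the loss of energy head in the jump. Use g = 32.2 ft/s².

Fr₁ = 6.624 (given).
Sequent-depth ratio: y₂/y₁ = ½[√(1 + 8Fr₁²) − 1] = ½[√352.02 − 1] = 8.881.
y₂ = 8.881 × 1.574 = 13.98 ft.
V₁ = Fr₁·√(g·y₁) = 6.624×√(32.2×1.574) = 47.16 ft/s; q = V₁·y₁ = 74.23 ft²/s. V₂ = q/y₂ = 74.23/13.98 = 5.310 ft/s. E₁ = y₁ + V₁²/2g = 36.11 ft; E₂ = y₂ + V₂²/2g = 14.42 ft. ΔE = E₁ − E₂ = 21.69 ft.

ΔE = 21.69 ft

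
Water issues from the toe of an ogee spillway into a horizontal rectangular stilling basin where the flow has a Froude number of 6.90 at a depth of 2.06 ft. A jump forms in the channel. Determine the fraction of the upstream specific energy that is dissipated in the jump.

Fr₁ = 6.90 (given).
From the momentum equation for a rectangular channel, y₂/y₁ = ½[√(1 + 8Fr₁²) − 1] = ½[√381.9 − 1] = 9.27.
y₂ = 9.27 × 2.06 = 19.1 ft.
E₁ = y₁(1 + Fr₁²/2) = 2.06×(1 + 6.90²/2) = 51.1 ft. ΔE = (y₂ − y₁)³/(4y₁y₂) = 31.4 ft. ΔE/E₁ = 31.4/51.1 = 0.615.

ΔE/E₁ = 0.615 (61.5%)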